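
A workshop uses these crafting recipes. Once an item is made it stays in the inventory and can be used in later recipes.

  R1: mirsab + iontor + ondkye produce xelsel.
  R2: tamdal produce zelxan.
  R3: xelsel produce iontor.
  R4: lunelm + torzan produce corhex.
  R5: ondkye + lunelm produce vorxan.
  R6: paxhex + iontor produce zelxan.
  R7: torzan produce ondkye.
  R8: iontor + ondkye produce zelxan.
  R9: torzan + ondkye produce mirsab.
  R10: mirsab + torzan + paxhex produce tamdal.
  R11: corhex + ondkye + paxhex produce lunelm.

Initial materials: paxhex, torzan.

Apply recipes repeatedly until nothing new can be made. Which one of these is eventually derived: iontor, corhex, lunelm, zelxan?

Using R7, torzan makes ondkye.
torzan + ondkye → mirsab (R9).
Using R10, mirsab, torzan, and paxhex make tamdal.
tamdal → zelxan (R2).
lunelm would need corhex, ondkye, and paxhex (R11), but corhex is never obtained. corhex would need lunelm and torzan (R4), but lunelm is never obtained. iontor would need xelsel (R3), but xelsel is never obtained.

zelxan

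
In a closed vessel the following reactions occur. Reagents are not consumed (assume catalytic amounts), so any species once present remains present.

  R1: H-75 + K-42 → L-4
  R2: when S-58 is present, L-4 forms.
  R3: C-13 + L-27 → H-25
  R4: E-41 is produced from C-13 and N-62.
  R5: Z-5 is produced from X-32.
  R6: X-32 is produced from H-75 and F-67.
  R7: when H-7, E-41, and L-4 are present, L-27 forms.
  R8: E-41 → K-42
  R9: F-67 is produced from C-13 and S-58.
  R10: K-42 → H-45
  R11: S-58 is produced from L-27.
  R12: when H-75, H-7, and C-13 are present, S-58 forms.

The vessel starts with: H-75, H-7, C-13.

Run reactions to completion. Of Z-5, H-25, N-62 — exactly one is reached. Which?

H-75, H-7, and C-13 present → S-58 forms (R12).
C-13 and S-58 present → F-67 forms (R9).
H-75 and F-67 present → X-32 forms (R6).
X-32 present → Z-5 forms (R5).
H-25 would need C-13 and L-27 (R3), but L-27 never forms. No rule produces N-62, and it is not given.

Z-5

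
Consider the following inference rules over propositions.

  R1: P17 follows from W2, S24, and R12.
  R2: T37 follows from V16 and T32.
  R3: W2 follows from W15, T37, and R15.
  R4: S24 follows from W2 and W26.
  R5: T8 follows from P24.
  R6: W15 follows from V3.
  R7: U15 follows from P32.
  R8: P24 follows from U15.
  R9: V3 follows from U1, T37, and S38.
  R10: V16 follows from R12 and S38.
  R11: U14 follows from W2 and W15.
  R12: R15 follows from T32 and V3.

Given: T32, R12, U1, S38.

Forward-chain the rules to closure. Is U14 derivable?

R12 and S38 hold, so V16 follows (R10).
From V16 and T32, R2 gives T37.
From U1, T37, and S38, R9 gives V3.
From T32 and V3, R12 gives R15.
From V3, R6 gives W15.
From W15, T37, and R15, R3 gives W2.
W2 and W15 hold, so U14 follows (R11).

Yes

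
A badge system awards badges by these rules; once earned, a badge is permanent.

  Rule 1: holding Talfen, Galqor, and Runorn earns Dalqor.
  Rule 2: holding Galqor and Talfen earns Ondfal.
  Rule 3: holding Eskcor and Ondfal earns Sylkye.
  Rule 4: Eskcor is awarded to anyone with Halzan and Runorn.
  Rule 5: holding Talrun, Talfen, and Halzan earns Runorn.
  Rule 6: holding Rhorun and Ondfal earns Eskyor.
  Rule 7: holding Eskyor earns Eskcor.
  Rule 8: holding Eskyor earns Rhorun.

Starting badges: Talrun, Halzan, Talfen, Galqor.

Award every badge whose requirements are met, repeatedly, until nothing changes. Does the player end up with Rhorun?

No

Rhorun would need Eskyor (Rule 8), but Eskyor is never earned.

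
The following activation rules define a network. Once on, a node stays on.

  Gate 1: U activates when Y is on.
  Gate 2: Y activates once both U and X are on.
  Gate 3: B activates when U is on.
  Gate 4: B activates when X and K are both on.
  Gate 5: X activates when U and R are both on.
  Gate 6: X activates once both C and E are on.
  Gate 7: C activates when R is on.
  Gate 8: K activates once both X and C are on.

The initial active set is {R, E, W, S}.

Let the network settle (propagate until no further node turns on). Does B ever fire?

Yes

Gate 7: R on → C on.
C and E are on, so X activates (Gate 6).
Gate 8: X and C on → K on.
X and K are on, so B activates (Gate 4).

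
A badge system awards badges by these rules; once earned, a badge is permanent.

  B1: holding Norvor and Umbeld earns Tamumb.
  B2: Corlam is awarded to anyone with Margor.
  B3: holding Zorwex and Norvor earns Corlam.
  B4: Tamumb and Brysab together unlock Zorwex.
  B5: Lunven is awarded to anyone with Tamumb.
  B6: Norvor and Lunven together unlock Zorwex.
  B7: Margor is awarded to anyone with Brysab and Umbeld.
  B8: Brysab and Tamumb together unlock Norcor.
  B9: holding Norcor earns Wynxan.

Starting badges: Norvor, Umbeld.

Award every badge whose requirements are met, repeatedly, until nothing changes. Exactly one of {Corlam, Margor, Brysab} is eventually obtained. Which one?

Corlam

With Norvor and Umbeld, Tamumb is earned (B1).
With Tamumb, Lunven is earned (B5).
With Norvor and Lunven, Zorwex is earned (B6).
With Zorwex and Norvor, Corlam is earned (B3).
No rule produces Brysab, and it is not given. Margor would need Brysab and Umbeld (B7), but Brysab is never earned.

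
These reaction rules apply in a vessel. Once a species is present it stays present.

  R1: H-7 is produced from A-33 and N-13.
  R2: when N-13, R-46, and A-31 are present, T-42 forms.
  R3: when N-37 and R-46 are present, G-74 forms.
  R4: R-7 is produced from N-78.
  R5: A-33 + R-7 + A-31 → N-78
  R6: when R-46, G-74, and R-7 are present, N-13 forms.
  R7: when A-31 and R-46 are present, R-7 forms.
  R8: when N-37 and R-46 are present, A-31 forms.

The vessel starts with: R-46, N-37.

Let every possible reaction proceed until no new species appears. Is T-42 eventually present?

Yes

N-37 and R-46 present → G-74 forms (R3).
N-37 and R-46 present → A-31 forms (R8).
A-31 and R-46 present → R-7 forms (R7).
R-46, G-74, and R-7 present → N-13 forms (R6).
N-13, R-46, and A-31 present → T-42 forms (R2).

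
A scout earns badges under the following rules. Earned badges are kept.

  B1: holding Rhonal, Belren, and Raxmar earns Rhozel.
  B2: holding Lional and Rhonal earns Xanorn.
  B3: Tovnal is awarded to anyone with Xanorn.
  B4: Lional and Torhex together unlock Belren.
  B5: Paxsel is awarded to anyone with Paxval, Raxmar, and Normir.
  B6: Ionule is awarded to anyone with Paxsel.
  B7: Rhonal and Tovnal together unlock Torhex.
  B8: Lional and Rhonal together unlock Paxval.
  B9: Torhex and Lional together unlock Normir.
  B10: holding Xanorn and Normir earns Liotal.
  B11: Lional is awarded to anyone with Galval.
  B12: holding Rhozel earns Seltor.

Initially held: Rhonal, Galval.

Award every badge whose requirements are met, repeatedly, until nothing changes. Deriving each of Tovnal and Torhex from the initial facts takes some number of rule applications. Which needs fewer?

Tovnal

Tovnal: With Galval, Lional is earned (B11). With Lional and Rhonal, Xanorn is earned (B2). With Xanorn, Tovnal is earned (B3). [3 rule applications]
Torhex: With Galval, Lional is earned (B11). With Lional and Rhonal, Xanorn is earned (B2). With Xanorn, Tovnal is earned (B3). With Rhonal and Tovnal, Torhex is earned (B7). [4 rule applications]
Tovnal needs fewer.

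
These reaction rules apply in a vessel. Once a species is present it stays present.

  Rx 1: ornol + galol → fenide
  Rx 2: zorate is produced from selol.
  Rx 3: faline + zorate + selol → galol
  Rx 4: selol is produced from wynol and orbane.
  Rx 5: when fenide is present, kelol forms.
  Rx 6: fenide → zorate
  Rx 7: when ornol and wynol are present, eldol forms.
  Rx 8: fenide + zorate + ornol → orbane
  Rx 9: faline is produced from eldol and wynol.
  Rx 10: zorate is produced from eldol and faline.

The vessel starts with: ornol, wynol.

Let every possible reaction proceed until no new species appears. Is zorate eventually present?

Yes

ornol and wynol present → eldol forms (Rx 7).
eldol and wynol present → faline forms (Rx 9).
eldol and faline present → zorate forms (Rx 10).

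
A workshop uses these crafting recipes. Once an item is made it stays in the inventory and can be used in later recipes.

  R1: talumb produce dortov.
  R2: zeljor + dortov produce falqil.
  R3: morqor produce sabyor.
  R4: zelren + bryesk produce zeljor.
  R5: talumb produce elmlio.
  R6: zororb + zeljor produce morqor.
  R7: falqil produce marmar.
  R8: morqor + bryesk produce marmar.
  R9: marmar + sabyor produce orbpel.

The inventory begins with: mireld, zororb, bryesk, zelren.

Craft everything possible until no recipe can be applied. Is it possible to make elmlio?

elmlio would need talumb (R5), but talumb is never obtained.

No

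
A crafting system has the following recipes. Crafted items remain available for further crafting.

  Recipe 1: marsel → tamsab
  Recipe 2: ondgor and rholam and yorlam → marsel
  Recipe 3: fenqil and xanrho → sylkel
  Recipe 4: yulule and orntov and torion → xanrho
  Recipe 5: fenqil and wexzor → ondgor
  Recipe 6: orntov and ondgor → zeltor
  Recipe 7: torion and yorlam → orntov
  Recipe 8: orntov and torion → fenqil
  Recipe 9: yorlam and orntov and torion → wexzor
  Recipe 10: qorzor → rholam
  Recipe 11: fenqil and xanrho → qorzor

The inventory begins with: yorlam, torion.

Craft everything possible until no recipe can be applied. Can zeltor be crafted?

Using Recipe 7, torion and yorlam make orntov.
yorlam and orntov and torion → wexzor (Recipe 9).
orntov and torion → fenqil (Recipe 8).
Using Recipe 5, fenqil and wexzor make ondgor.
Using Recipe 6, orntov and ondgor make zeltor.

Yes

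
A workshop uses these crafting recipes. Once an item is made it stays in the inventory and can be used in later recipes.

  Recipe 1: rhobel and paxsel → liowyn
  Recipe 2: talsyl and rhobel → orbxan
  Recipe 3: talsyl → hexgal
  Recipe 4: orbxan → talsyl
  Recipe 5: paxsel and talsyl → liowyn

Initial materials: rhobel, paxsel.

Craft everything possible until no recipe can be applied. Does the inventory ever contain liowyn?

rhobel and paxsel → liowyn (Recipe 1).

Yes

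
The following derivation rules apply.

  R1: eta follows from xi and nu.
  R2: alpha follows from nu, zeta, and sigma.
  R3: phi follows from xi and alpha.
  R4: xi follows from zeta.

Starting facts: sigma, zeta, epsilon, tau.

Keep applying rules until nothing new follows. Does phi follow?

No

phi would need xi and alpha (R3), but alpha is never established.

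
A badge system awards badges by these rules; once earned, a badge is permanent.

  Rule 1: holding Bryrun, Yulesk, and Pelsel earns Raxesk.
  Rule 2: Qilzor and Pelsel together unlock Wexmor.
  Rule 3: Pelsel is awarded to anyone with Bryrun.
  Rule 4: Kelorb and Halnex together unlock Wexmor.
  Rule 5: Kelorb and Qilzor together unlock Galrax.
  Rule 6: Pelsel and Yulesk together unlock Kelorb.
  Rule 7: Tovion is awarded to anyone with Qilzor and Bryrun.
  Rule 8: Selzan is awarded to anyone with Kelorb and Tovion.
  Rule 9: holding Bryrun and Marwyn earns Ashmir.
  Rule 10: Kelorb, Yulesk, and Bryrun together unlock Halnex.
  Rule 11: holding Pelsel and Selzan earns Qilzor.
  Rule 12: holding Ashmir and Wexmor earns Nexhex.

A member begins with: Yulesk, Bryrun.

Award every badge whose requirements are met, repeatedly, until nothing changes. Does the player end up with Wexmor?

Yes

With Bryrun, Pelsel is earned (Rule 3).
With Pelsel and Yulesk, Kelorb is earned (Rule 6).
With Kelorb, Yulesk, and Bryrun, Halnex is earned (Rule 10).
With Kelorb and Halnex, Wexmor is earned (Rule 4).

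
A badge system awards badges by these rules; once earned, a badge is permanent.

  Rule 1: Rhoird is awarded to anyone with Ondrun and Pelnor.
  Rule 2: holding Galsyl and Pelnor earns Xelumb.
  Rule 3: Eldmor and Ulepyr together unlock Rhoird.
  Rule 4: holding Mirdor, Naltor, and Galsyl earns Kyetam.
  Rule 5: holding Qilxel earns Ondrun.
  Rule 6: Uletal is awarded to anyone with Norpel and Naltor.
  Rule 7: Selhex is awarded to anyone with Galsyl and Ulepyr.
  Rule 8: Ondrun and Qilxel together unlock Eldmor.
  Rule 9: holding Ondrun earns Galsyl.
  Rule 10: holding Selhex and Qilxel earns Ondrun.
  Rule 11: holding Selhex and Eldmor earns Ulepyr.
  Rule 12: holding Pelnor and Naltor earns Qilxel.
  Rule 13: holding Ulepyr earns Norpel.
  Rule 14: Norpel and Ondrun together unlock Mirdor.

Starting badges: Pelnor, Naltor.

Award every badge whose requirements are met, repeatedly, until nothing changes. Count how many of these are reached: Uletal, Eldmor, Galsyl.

With Pelnor and Naltor, Qilxel is earned (Rule 12).
With Qilxel, Ondrun is earned (Rule 5).
With Ondrun and Qilxel, Eldmor is earned (Rule 8).
With Ondrun, Galsyl is earned (Rule 9).
Uletal would need Norpel and Naltor (Rule 6), but Norpel is never earned.
Eldmor: reached.
Galsyl: reached.
Reached: Eldmor and Galsyl — 2 of the 3.

2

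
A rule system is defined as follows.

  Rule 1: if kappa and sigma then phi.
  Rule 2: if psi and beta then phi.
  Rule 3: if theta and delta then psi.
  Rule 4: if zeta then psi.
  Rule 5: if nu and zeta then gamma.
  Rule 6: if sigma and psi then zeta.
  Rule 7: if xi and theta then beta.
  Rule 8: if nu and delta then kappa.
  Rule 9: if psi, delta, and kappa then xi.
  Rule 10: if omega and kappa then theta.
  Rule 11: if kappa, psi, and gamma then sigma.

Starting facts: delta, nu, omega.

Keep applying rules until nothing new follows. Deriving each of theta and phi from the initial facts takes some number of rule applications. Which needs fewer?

theta: From nu and delta, Rule 8 gives kappa. From omega and kappa, Rule 10 gives theta. [2 rule applications]
phi: nu and delta hold, so kappa follows (Rule 8). omega and kappa hold, so theta follows (Rule 10). From theta and delta, Rule 3 gives psi. From psi, delta, and kappa, Rule 9 gives xi. xi and theta hold, so beta follows (Rule 7). psi and beta hold, so phi follows (Rule 2). [6 rule applications]
theta needs fewer.

theta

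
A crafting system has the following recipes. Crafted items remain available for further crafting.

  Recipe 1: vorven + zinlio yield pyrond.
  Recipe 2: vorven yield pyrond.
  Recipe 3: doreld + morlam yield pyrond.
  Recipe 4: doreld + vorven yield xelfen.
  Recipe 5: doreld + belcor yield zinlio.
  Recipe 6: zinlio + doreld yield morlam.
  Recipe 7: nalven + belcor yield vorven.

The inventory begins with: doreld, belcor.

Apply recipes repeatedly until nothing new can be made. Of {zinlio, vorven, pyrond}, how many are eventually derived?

Using Recipe 5, doreld and belcor make zinlio.
Using Recipe 6, zinlio and doreld make morlam.
doreld + morlam → pyrond (Recipe 3).
zinlio: reached.
vorven would need nalven and belcor (Recipe 7), but nalven is never obtained.
pyrond: reached.
Reached: zinlio and pyrond — 2 of the 3.

2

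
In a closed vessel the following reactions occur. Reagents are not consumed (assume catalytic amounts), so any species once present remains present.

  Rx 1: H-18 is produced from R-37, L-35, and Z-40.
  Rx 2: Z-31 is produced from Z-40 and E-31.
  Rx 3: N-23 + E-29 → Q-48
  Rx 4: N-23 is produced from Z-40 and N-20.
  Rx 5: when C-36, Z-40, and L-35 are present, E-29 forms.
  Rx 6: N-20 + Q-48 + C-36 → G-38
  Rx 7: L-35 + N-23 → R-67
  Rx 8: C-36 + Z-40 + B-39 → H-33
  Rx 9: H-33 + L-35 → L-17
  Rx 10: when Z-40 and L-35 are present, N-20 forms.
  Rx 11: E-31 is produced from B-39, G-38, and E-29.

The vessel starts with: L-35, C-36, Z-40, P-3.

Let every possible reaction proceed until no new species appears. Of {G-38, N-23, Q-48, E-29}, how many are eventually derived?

C-36, Z-40, and L-35 present → E-29 forms (Rx 5).
Z-40 and L-35 present → N-20 forms (Rx 10).
Z-40 and N-20 present → N-23 forms (Rx 4).
N-23 and E-29 present → Q-48 forms (Rx 3).
N-20, Q-48, and C-36 present → G-38 forms (Rx 6).
G-38: reached.
N-23: reached.
Q-48: reached.
E-29: reached.
All 4 are reached.

4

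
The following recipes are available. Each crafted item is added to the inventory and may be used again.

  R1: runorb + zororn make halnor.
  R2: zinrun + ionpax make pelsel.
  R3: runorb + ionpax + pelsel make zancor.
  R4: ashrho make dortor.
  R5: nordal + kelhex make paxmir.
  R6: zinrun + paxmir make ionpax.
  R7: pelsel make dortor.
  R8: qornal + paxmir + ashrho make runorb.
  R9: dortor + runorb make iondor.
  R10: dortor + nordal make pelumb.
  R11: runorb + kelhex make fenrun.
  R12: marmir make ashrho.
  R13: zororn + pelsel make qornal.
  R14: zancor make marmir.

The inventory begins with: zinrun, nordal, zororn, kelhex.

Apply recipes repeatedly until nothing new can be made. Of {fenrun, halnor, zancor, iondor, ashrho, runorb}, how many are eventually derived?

fenrun would need runorb and kelhex (R11), but runorb is never obtained.
halnor would need runorb and zororn (R1), but runorb is never obtained.
zancor would need runorb, ionpax, and pelsel (R3), but runorb is never obtained.
iondor would need dortor and runorb (R9), but runorb is never obtained.
ashrho would need marmir (R12), but marmir is never obtained.
runorb would need qornal, paxmir, and ashrho (R8), but ashrho is never obtained.
None of the 6 are reached.

0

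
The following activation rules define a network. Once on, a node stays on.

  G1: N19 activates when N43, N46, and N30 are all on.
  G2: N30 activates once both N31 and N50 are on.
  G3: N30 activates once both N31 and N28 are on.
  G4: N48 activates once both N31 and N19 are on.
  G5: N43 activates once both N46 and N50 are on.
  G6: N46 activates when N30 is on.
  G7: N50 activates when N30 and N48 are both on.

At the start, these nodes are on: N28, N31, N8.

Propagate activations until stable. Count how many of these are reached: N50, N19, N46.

1

N31 and N28 are on, so N30 activates (G3).
G6: N30 on → N46 on.
N50 would need N30 and N48 (G7), but N48 never turns on.
N19 would need N43, N46, and N30 (G1), but N43 never turns on.
N46: reached.
Reached: N46 — 1 of the 3.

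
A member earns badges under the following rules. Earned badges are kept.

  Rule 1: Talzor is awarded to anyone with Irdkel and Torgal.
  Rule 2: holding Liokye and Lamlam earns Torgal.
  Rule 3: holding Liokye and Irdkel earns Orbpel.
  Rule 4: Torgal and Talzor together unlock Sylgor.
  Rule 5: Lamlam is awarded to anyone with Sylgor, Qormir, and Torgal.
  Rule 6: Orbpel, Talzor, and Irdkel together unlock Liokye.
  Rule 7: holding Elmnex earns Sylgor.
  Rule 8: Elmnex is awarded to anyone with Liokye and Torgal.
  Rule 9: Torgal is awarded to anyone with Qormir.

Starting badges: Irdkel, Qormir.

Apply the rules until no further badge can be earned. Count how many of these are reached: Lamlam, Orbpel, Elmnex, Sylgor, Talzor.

With Qormir, Torgal is earned (Rule 9).
With Irdkel and Torgal, Talzor is earned (Rule 1).
With Torgal and Talzor, Sylgor is earned (Rule 4).
With Sylgor, Qormir, and Torgal, Lamlam is earned (Rule 5).
Lamlam: reached.
Orbpel would need Liokye and Irdkel (Rule 3), but Liokye is never earned.
Elmnex would need Liokye and Torgal (Rule 8), but Liokye is never earned.
Sylgor: reached.
Talzor: reached.
Reached: Lamlam, Sylgor, and Talzor — 3 of the 5.

3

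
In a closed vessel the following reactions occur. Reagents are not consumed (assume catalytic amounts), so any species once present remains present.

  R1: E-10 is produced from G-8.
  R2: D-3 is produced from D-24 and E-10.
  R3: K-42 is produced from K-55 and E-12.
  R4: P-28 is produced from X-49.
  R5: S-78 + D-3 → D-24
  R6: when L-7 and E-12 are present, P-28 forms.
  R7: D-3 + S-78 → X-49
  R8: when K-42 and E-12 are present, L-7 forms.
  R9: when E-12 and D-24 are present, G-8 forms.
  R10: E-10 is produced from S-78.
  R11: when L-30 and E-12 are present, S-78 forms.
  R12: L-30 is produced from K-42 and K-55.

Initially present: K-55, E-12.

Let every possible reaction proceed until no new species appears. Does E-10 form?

K-55 and E-12 present → K-42 forms (R3).
K-42 and K-55 present → L-30 forms (R12).
L-30 and E-12 present → S-78 forms (R11).
S-78 present → E-10 forms (R10).

Yes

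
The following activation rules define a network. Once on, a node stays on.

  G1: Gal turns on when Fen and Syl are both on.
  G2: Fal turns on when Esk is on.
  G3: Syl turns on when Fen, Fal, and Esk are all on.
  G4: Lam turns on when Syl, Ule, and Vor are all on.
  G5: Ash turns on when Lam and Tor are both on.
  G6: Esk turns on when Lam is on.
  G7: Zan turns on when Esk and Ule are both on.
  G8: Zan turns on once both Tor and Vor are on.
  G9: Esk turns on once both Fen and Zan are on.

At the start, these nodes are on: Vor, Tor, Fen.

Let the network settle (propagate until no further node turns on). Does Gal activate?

G8: Tor and Vor on → Zan on.
G9: Fen and Zan on → Esk on.
G2: Esk on → Fal on.
G3: Fen, Fal, and Esk on → Syl on.
G1: Fen and Syl on → Gal on.

Yes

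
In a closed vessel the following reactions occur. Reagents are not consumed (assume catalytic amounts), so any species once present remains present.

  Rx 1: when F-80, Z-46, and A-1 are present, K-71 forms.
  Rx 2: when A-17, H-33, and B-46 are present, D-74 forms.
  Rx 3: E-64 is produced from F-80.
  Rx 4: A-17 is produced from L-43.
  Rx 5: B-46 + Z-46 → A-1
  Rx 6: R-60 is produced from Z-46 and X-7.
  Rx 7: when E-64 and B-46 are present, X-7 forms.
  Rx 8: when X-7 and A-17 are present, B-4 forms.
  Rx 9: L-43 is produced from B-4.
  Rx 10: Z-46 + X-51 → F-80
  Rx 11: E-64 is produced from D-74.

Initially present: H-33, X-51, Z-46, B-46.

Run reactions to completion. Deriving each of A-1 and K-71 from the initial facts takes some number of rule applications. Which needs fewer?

A-1: B-46 and Z-46 present → A-1 forms (Rx 5). [1 rule application]
K-71: B-46 and Z-46 present → A-1 forms (Rx 5). Z-46 and X-51 present → F-80 forms (Rx 10). F-80, Z-46, and A-1 present → K-71 forms (Rx 1). [3 rule applications]
A-1 needs fewer.

A-1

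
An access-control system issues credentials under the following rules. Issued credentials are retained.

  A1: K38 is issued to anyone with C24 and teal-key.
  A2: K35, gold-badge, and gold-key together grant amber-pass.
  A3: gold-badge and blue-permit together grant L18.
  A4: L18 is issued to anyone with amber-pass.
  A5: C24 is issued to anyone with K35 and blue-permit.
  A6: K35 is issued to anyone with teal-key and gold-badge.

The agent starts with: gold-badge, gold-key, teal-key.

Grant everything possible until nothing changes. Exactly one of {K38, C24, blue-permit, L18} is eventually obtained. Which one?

Holding teal-key and gold-badge grants K35 (A6).
Holding K35, gold-badge, and gold-key grants amber-pass (A2).
Holding amber-pass grants L18 (A4).
C24 would need K35 and blue-permit (A5), but blue-permit is never granted. K38 would need C24 and teal-key (A1), but C24 is never granted. No rule produces blue-permit, and it is not given.

L18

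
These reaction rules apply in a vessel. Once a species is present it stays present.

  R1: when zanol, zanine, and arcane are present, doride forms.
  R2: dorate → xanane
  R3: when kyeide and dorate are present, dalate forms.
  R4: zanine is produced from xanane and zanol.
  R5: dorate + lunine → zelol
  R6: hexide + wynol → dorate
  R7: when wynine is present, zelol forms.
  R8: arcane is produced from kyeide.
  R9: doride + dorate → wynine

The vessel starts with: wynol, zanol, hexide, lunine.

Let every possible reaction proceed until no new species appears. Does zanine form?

Yes

hexide and wynol present → dorate forms (R6).
dorate present → xanane forms (R2).
xanane and zanol present → zanine forms (R4).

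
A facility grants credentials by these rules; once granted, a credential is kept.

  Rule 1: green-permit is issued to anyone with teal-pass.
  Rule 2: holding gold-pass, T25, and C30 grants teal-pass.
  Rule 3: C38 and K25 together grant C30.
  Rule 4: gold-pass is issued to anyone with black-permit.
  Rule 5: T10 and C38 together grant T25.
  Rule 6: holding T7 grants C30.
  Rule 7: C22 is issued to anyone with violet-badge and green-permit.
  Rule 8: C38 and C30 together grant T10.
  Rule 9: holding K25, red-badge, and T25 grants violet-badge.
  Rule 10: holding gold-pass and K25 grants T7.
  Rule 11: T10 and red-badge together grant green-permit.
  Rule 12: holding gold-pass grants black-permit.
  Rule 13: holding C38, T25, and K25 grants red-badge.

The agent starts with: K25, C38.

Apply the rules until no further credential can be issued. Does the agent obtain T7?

No

T7 would need gold-pass and K25 (Rule 10), but gold-pass is never granted.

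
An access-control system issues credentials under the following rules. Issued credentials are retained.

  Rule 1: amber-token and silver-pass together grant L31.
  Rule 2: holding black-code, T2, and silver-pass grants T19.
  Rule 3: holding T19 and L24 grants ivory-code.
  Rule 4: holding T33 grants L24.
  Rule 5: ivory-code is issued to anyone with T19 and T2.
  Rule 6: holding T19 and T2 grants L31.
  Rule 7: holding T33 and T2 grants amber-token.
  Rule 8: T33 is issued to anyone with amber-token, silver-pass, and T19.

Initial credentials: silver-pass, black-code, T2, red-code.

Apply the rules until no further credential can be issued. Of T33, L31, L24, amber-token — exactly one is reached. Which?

Holding black-code, T2, and silver-pass grants T19 (Rule 2).
Holding T19 and T2 grants L31 (Rule 6).
T33 would need amber-token, silver-pass, and T19 (Rule 8), but amber-token is never granted. L24 would need T33 (Rule 4), but T33 is never granted. amber-token would need T33 and T2 (Rule 7), but T33 is never granted.

L31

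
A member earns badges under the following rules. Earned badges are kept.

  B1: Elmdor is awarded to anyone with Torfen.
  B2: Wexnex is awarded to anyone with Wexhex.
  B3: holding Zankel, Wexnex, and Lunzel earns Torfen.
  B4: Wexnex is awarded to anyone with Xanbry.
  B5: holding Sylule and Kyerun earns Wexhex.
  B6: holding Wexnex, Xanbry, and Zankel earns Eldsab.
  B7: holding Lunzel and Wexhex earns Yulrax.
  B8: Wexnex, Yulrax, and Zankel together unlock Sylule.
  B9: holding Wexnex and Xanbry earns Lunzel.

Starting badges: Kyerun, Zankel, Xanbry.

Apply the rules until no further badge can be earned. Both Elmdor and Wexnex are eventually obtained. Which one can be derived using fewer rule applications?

Wexnex

Wexnex: With Xanbry, Wexnex is earned (B4). [1 rule application]
Elmdor: With Xanbry, Wexnex is earned (B4). With Wexnex and Xanbry, Lunzel is earned (B9). With Zankel, Wexnex, and Lunzel, Torfen is earned (B3). With Torfen, Elmdor is earned (B1). [4 rule applications]
Wexnex needs fewer.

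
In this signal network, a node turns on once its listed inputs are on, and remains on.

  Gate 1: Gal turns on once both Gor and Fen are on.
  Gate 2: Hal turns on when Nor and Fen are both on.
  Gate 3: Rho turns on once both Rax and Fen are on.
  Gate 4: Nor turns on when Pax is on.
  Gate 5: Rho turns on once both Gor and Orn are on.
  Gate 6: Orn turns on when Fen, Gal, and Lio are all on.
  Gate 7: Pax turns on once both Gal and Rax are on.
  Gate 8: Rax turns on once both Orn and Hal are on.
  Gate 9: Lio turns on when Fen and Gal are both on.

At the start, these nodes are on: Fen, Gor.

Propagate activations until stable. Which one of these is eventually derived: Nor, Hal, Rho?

Rho

Gor and Fen are on, so Gal turns on (Gate 1).
Gate 9: Fen and Gal on → Lio on.
Gate 6: Fen, Gal, and Lio on → Orn on.
Gate 5: Gor and Orn on → Rho on.
Nor would need Pax (Gate 4), but Pax never turns on. Hal would need Nor and Fen (Gate 2), but Nor never turns on.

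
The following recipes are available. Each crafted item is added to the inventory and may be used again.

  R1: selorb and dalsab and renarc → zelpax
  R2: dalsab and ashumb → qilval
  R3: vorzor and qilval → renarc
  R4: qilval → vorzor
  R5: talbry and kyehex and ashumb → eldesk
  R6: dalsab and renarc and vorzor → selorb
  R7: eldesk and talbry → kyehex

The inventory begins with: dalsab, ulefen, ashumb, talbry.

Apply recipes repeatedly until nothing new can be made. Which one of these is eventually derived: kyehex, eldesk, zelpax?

dalsab and ashumb → qilval (R2).
qilval → vorzor (R4).
vorzor and qilval → renarc (R3).
Using R6, dalsab, renarc, and vorzor make selorb.
Using R1, selorb, dalsab, and renarc make zelpax.
kyehex would need eldesk and talbry (R7), but eldesk is never obtained. eldesk would need talbry, kyehex, and ashumb (R5), but kyehex is never obtained.

zelpax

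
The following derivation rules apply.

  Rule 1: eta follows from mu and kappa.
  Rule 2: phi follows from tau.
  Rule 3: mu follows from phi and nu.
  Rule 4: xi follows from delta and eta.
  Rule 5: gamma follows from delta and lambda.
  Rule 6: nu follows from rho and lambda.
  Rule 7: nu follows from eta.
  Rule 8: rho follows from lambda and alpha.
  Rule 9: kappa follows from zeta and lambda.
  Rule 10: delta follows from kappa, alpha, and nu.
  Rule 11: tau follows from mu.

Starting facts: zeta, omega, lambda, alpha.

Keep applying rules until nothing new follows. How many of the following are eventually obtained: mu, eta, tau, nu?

From lambda and alpha, Rule 8 gives rho.
rho and lambda hold, so nu follows (Rule 6).
mu would need phi and nu (Rule 3), but phi is never established.
eta would need mu and kappa (Rule 1), but mu is never established.
tau would need mu (Rule 11), but mu is never established.
nu: reached.
Reached: nu — 1 of the 4.

1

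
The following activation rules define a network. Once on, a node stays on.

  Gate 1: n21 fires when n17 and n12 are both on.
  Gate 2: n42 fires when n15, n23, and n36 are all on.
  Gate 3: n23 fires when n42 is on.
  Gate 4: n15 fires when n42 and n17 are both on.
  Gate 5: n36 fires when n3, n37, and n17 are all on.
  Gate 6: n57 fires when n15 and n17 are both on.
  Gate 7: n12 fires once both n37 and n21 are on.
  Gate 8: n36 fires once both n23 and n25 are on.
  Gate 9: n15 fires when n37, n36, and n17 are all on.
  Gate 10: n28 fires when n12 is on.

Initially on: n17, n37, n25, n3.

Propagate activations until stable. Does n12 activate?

n12 would need n37 and n21 (Gate 7), but n21 never turns on.

No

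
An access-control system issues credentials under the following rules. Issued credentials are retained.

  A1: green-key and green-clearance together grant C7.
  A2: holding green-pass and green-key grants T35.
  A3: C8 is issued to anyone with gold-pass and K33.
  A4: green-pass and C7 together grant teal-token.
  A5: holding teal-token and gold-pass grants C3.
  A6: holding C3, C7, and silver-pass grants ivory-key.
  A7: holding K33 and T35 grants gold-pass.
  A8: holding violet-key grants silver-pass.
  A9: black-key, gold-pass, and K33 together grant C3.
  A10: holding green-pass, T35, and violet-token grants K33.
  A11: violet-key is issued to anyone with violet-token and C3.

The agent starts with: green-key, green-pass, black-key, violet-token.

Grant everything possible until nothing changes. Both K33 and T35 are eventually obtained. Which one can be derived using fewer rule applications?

T35

T35: Holding green-pass and green-key grants T35 (A2). [1 rule application]
K33: Holding green-pass and green-key grants T35 (A2). Holding green-pass, T35, and violet-token grants K33 (A10). [2 rule applications]
T35 needs fewer.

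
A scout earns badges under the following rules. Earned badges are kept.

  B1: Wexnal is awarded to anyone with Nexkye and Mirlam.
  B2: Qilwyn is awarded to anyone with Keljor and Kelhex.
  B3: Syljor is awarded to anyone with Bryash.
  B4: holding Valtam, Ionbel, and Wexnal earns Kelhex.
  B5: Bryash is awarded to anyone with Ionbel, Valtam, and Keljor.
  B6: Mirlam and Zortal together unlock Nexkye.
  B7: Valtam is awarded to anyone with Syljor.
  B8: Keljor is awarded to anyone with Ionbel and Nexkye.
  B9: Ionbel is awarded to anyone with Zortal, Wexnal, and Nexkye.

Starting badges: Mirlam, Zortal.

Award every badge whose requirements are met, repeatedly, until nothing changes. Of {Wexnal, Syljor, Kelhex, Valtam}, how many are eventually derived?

1

With Mirlam and Zortal, Nexkye is earned (B6).
With Nexkye and Mirlam, Wexnal is earned (B1).
Wexnal: reached.
Syljor would need Bryash (B3), but Bryash is never earned.
Kelhex would need Valtam, Ionbel, and Wexnal (B4), but Valtam is never earned.
Valtam would need Syljor (B7), but Syljor is never earned.
Reached: Wexnal — 1 of the 4.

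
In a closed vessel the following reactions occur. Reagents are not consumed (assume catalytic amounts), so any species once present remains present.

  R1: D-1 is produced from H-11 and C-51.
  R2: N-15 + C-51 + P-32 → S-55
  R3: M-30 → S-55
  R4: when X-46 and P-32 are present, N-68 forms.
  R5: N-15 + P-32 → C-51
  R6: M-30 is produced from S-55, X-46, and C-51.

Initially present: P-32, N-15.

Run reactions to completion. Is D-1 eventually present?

No

D-1 would need H-11 and C-51 (R1), but H-11 never forms.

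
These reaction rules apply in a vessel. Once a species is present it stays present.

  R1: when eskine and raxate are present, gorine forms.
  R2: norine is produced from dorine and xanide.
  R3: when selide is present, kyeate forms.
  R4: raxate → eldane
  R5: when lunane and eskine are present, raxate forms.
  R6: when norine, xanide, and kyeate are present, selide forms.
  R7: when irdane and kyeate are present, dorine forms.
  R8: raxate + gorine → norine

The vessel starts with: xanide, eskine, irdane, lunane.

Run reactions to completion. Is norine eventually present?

Yes

lunane and eskine present → raxate forms (R5).
eskine and raxate present → gorine forms (R1).
raxate and gorine present → norine forms (R8).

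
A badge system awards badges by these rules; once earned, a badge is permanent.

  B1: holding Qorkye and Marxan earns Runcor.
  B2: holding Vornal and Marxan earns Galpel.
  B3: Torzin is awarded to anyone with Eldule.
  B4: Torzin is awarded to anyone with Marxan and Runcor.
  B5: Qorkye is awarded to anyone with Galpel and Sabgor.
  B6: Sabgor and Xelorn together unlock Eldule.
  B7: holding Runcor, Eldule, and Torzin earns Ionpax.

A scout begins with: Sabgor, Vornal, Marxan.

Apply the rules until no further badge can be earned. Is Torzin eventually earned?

Yes

With Vornal and Marxan, Galpel is earned (B2).
With Galpel and Sabgor, Qorkye is earned (B5).
With Qorkye and Marxan, Runcor is earned (B1).
With Marxan and Runcor, Torzin is earned (B4).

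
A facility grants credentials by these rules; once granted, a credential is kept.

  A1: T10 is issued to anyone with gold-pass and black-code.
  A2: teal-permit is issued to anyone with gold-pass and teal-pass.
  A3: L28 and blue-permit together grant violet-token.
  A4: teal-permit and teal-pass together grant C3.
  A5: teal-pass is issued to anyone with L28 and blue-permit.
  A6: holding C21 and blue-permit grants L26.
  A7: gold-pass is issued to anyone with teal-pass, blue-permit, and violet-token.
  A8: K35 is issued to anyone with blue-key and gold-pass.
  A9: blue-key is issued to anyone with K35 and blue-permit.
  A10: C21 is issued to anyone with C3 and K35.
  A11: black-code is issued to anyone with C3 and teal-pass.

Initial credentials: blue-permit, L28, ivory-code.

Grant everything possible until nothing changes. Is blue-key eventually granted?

No

blue-key would need K35 and blue-permit (A9), but K35 is never granted.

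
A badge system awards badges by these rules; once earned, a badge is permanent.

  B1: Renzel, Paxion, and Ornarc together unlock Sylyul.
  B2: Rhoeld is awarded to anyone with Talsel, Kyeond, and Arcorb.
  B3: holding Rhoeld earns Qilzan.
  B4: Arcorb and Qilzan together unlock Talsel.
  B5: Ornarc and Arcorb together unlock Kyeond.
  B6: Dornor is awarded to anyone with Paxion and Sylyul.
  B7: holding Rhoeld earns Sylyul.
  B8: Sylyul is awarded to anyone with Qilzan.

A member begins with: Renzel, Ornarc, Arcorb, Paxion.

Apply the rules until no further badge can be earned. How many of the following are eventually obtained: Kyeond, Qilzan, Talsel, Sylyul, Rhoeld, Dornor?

3

With Renzel, Paxion, and Ornarc, Sylyul is earned (B1).
With Ornarc and Arcorb, Kyeond is earned (B5).
With Paxion and Sylyul, Dornor is earned (B6).
Kyeond: reached.
Qilzan would need Rhoeld (B3), but Rhoeld is never earned.
Talsel would need Arcorb and Qilzan (B4), but Qilzan is never earned.
Sylyul: reached.
Rhoeld would need Talsel, Kyeond, and Arcorb (B2), but Talsel is never earned.
Dornor: reached.
Reached: Kyeond, Sylyul, and Dornor — 3 of the 6.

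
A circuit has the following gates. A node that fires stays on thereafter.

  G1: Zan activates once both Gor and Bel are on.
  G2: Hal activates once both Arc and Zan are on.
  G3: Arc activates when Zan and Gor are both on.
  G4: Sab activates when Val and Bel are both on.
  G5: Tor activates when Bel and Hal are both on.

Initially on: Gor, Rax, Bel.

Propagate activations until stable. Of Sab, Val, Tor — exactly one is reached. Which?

Gor and Bel are on, so Zan activates (G1).
Zan and Gor are on, so Arc activates (G3).
Arc and Zan are on, so Hal activates (G2).
Bel and Hal are on, so Tor activates (G5).
No rule produces Val, and it is not given. Sab would need Val and Bel (G4), but Val never turns on.

Tor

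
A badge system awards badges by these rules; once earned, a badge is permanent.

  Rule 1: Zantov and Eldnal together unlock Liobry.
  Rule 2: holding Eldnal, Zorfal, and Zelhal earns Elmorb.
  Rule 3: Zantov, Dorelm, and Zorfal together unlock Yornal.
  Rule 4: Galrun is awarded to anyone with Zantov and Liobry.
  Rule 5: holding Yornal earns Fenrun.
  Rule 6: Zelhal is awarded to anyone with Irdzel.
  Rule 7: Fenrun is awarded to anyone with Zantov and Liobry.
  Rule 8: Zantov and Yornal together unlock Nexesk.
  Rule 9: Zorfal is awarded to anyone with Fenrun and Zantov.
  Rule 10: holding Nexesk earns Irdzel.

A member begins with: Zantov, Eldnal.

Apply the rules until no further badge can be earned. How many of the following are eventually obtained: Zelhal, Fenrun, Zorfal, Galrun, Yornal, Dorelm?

3

With Zantov and Eldnal, Liobry is earned (Rule 1).
With Zantov and Liobry, Fenrun is earned (Rule 7).
With Zantov and Liobry, Galrun is earned (Rule 4).
With Fenrun and Zantov, Zorfal is earned (Rule 9).
Zelhal would need Irdzel (Rule 6), but Irdzel is never earned.
Fenrun: reached.
Zorfal: reached.
Galrun: reached.
Yornal would need Zantov, Dorelm, and Zorfal (Rule 3), but Dorelm is never earned.
No rule produces Dorelm, and it is not given.
Reached: Fenrun, Zorfal, and Galrun — 3 of the 6.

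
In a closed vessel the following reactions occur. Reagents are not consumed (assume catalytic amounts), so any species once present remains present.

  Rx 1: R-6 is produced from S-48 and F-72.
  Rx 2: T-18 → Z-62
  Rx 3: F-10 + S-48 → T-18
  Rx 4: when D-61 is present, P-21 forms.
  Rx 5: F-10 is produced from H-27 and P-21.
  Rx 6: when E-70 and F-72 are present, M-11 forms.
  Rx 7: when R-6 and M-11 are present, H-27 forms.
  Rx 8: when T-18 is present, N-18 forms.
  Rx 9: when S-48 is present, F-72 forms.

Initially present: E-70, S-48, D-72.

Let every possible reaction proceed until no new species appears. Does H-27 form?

S-48 present → F-72 forms (Rx 9).
S-48 and F-72 present → R-6 forms (Rx 1).
E-70 and F-72 present → M-11 forms (Rx 6).
R-6 and M-11 present → H-27 forms (Rx 7).

Yes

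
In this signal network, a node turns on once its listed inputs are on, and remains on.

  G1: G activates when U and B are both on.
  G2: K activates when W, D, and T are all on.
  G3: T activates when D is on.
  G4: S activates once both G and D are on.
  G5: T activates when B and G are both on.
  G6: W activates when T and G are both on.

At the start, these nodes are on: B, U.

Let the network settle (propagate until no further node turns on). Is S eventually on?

S would need G and D (G4), but D never turns on.

No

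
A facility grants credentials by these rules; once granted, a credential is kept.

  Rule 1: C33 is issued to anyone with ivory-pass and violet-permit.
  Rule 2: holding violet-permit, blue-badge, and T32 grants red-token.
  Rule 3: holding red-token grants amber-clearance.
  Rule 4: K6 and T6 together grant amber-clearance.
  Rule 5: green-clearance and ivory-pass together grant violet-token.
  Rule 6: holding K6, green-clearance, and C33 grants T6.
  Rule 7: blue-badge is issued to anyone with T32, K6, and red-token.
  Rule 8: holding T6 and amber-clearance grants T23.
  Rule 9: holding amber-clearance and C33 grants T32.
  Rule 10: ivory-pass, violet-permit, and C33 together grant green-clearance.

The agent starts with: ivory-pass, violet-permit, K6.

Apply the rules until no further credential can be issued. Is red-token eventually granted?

red-token would need violet-permit, blue-badge, and T32 (Rule 2), but blue-badge is never granted.

No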